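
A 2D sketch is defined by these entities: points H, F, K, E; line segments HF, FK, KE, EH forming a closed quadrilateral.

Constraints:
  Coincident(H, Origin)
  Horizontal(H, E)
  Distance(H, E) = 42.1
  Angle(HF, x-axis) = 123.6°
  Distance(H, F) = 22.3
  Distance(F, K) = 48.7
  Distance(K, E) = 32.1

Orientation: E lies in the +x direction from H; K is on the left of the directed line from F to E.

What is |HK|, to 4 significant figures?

46.67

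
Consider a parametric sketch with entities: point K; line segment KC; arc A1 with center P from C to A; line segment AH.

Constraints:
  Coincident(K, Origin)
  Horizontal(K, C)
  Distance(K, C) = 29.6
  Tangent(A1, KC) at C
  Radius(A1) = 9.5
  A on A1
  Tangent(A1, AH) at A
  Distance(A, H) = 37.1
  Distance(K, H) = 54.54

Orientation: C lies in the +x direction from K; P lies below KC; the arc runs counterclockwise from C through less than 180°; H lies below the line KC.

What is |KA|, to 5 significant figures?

23.082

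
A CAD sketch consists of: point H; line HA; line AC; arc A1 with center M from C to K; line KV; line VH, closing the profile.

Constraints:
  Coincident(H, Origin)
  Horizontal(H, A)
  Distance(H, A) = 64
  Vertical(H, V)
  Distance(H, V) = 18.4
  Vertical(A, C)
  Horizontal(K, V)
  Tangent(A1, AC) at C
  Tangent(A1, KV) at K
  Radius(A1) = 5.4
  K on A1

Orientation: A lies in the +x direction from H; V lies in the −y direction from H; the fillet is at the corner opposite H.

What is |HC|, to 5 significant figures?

65.307

H is at the origin; H and A share the same y with |HA| = 64.0 and A on the +x side, so A = (64.000, 0.0000). HV is vertical with |HV| = 18.4 and V on the −y side, so V = (0.0000, -18.400). The virtual corner opposite H is at (64.000, -18.400). A1 meets AC tangentially, so MC is at right angles to AC and the tangent condition forces MK to be normal to KV, with radius 5.4, so the center M sits 5.4 in from both sides at M = (58.600, -13.000). That places the tangent points at C = (64.000, -13.000) on AC and K = (58.600, -18.400) on KV. Then |HC| = |C − H| = 65.307.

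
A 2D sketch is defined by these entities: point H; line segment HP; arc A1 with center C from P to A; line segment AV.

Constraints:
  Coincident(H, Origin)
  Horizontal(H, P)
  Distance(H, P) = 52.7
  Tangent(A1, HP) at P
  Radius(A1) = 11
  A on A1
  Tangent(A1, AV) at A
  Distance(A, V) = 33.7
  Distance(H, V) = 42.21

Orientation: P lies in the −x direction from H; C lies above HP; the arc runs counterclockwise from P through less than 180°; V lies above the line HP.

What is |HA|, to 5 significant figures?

43.692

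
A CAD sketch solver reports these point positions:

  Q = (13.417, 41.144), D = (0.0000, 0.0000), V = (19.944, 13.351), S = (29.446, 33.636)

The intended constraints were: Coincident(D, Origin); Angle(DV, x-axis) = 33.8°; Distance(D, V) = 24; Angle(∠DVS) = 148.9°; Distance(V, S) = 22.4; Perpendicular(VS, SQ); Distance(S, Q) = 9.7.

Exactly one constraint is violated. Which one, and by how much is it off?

Distance(S, Q) = 9.7 — off by 8.00.

D = (0.00, 0.00) ✓; DV at 33.80° ✓; |DV| = 24.00 ✓; ∠DVS = 148.9° ✓; |VS| = 22.40 ✓; ∠(VS, SQ) = 90.00° ✓; |SQ| = 17.70 ✗.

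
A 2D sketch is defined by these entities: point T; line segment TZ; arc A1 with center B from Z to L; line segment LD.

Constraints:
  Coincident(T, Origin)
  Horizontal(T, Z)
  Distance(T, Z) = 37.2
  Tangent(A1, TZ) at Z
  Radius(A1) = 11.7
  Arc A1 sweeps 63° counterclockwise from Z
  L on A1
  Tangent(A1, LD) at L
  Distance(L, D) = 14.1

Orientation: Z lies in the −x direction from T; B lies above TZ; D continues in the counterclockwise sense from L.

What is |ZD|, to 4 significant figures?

25.34

T is at the origin; T and Z share the same y with |TZ| = 37.2 and Z on the −x side, so Z = (-37.20, 0.000). Tangency of A1 to TZ means the radius BZ is perpendicular to TZ, so B = Z + (0, 11.7) = (-37.20, 11.70). On A1, Z sits at bearing -90° from B; a 63° counterclockwise sweep puts L at bearing -27°, so L = B + 11.7·(cos -27°, sin -27°) = (-26.78, 6.388). A1 meets LD tangentially, so BL is at right angles to LD, so LD runs along (−sin -27°, cos -27°); with |LD| = 14.1, D = (-20.37, 18.95). Then |ZD| = |D − Z| = 25.34.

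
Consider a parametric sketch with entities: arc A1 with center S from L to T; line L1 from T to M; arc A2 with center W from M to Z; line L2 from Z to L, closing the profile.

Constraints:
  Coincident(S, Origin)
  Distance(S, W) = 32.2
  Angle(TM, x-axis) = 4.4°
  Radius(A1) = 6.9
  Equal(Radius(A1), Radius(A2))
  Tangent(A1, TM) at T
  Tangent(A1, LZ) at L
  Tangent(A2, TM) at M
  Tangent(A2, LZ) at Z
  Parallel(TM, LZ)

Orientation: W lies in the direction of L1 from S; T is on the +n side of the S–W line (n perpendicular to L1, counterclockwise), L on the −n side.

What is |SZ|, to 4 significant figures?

32.93

Tangency of A1 to both parallel lines with radius 6.9 puts T and L at S ± 6.9·n: T = (-0.5294, 6.880), L = (0.5294, -6.880). Equal radii place M and Z the same way about W: M = W + 6.9·n = (31.58, 9.350), Z = W − 6.9·n = (32.63, -4.409). Then |SZ| = |Z − S| = 32.93.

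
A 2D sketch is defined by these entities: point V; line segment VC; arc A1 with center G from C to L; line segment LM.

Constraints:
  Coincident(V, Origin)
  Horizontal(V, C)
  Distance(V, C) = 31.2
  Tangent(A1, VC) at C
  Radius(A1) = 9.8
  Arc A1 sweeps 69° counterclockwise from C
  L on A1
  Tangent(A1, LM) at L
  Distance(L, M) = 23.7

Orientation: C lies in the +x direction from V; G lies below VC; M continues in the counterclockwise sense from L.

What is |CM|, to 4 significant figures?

33.45

On A1, C sits at bearing 90° from G; a 69° counterclockwise sweep puts L at bearing 159°, so L = G + 9.8·(cos 159°, sin 159°) = (22.05, -6.288). Tangency of A1 to LM means the radius GL is perpendicular to LM, so LM runs along (−sin 159°, cos 159°); with |LM| = 23.7, M = (13.56, -28.41). Then |CM| = |M − C| = 33.45.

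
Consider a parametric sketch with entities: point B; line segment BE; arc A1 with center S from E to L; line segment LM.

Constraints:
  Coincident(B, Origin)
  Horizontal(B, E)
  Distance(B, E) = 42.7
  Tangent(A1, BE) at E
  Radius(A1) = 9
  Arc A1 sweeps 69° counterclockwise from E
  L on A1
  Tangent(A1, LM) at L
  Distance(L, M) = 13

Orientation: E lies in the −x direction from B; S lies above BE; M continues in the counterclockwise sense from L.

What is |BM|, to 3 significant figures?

34.6

B is at the origin; B and E share the same y with |BE| = 42.7 and E on the −x side, so E = (-42.7, 0.00). Since A1 is tangent to BE there, SE ⟂ BE, so S = E + (0, 9) = (-42.7, 9.00). On A1, E sits at bearing -90° from S; a 69° counterclockwise sweep puts L at bearing -21°, so L = S + 9.0·(cos -21°, sin -21°) = (-34.3, 5.77). A1 meets LM tangentially, so SL is at right angles to LM, so LM runs along (−sin -21°, cos -21°); with |LM| = 13.0, M = (-29.6, 17.9). Then |BM| = |M − B| = 34.6.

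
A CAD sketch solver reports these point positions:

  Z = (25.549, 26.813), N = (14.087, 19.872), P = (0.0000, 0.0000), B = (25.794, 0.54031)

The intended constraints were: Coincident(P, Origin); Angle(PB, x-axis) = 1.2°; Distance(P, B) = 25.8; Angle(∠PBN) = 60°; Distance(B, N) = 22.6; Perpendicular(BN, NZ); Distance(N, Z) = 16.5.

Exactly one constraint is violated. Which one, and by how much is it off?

Distance(N, Z) = 16.5 — off by 3.10.

P = (0.00, 0.00) ✓; PB at 1.200° ✓; |PB| = 25.80 ✓; ∠PBN = 60.00° ✓; |BN| = 22.60 ✓; ∠(BN, NZ) = 90.00° ✓; |NZ| = 13.40 ✗.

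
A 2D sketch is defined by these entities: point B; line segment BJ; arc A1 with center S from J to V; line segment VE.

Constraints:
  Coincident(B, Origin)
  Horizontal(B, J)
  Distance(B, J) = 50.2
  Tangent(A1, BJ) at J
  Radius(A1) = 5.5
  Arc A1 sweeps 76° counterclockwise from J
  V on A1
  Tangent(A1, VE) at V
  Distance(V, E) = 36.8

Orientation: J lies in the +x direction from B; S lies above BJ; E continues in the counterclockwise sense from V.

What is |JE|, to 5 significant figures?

42.342

On A1, J sits at bearing -90° from S; a 76° counterclockwise sweep puts V at bearing -14°, so V = S + 5.5·(cos -14°, sin -14°) = (55.537, 4.1694). Tangency of A1 to VE means the radius SV is perpendicular to VE, so VE runs along (−sin -14°, cos -14°); with |VE| = 36.8, E = (64.439, 39.876). Then |JE| = |E − J| = 42.342.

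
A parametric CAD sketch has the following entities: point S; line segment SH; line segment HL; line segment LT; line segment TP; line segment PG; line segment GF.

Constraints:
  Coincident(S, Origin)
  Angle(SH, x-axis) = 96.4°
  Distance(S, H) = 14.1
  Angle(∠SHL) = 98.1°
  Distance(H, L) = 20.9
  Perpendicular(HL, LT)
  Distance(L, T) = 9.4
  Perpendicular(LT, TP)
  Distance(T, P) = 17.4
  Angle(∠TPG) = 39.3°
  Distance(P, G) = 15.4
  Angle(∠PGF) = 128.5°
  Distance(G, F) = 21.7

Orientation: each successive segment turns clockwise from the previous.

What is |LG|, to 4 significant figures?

5.494

S is at the origin; SH runs at 96.4° with length 14.1, so H = (-1.572, 14.01). ∠SHL = 98.1° gives HL at 14.50° from the x-axis; with |HL| = 20.9, L = (18.66, 19.25). HL ⟂ LT, so LT runs at -75.50°; with |LT| = 9.4, T = (21.02, 10.14). The perpendicularity gives TP at right angles to LT, so TP runs at -165.5°; with |TP| = 17.4, P = (4.170, 5.788). ∠TPG = 39.3° gives PG at 53.80° from the x-axis; with |PG| = 15.4, G = (13.27, 18.22). Then |LG| = |G − L| = 5.494.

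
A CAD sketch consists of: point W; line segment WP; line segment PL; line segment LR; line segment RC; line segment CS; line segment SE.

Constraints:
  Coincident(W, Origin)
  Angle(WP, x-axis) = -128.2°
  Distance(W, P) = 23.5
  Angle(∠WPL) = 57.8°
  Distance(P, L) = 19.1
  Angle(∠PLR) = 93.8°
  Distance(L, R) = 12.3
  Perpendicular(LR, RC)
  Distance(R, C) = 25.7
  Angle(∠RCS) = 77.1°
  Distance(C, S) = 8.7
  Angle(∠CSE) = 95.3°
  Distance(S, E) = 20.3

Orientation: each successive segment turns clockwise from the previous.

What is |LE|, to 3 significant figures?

7.45

W is at the origin; WP runs at -128.2° with length 23.5, so P = (-14.5, -18.5). ∠WPL = 57.8° gives PL at 110° from the x-axis; with |PL| = 19.1, L = (-20.9, -0.474). ∠PLR = 93.8° gives LR at 23.4° from the x-axis; with |LR| = 12.3, R = (-9.65, 4.41). The perpendicularity gives RC at right angles to LR, so RC runs at -66.6°; with |RC| = 25.7, C = (0.555, -19.2). ∠RCS = 77.1° gives CS at -169° from the x-axis; with |CS| = 8.7, S = (-8.00, -20.8). ∠CSE = 95.3° gives SE at 106° from the x-axis; with |SE| = 20.3, E = (-13.5, -1.23). Then |LE| = |E − L| = 7.45.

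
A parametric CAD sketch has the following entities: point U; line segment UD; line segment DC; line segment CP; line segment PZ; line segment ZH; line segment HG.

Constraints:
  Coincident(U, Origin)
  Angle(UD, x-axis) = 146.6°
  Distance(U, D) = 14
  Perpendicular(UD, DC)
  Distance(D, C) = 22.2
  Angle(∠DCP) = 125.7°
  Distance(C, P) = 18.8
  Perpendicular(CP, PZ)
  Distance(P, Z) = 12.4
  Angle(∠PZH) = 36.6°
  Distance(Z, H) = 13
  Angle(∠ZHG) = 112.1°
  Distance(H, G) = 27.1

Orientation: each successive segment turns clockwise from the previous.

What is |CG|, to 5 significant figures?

32.872

U is at the origin; UD runs at 146.6° with length 14.0, so D = (-11.688, 7.7067). UD is perpendicular to DC, so DC runs at 56.600°; with |DC| = 22.2, C = (0.53280, 26.240). ∠DCP = 125.7° gives CP at 2.3000° from the x-axis; with |CP| = 18.8, P = (19.318, 26.995). CP is perpendicular to PZ, so PZ runs at -87.700°; with |PZ| = 12.4, Z = (19.815, 14.605). ∠PZH = 36.6° gives ZH at 128.90° from the x-axis; with |ZH| = 13.0, H = (11.652, 24.722). ∠ZHG = 112.1° gives HG at 61.000° from the x-axis; with |HG| = 27.1, G = (24.790, 48.424). Then |CG| = |G − C| = 32.872.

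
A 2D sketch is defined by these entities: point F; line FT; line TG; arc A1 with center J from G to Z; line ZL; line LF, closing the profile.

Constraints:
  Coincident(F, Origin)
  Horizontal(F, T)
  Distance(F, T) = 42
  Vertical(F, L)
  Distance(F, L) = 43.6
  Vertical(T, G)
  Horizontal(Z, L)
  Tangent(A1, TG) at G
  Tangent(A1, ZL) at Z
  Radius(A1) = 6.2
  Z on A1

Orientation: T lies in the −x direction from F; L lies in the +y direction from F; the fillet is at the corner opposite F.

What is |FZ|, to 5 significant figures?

56.415

F is at the origin; FT is horizontal with |FT| = 42.0 and T on the −x side, so T = (-42.000, 0.0000). F and L share the same x with |FL| = 43.6 and L on the +y side, so L = (0.0000, 43.600). The virtual corner opposite F is at (-42.000, 43.600). A1 meets TG tangentially, so JG is at right angles to TG and since A1 is tangent to ZL there, JZ ⟂ ZL, with radius 6.2, so the center J sits 6.2 in from both sides at J = (-35.800, 37.400). That places the tangent points at G = (-42.000, 37.400) on TG and Z = (-35.800, 43.600) on ZL. Then |FZ| = |Z − F| = 56.415.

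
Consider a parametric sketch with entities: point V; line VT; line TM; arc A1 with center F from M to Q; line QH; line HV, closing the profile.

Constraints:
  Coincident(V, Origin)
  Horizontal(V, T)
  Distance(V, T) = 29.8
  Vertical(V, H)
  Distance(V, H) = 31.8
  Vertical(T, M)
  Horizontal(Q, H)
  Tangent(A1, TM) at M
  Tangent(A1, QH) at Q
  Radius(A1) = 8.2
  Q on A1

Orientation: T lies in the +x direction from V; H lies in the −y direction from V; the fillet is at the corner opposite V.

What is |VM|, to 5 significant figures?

38.013

V is at the origin; V and T share the same y with |VT| = 29.8 and T on the +x side, so T = (29.800, 0.0000). VH is vertical with |VH| = 31.8 and H on the −y side, so H = (0.0000, -31.800). The virtual corner opposite V is at (29.800, -31.800). The tangent condition forces FM to be normal to TM and tangency of A1 to QH means the radius FQ is perpendicular to QH, with radius 8.2, so the center F sits 8.2 in from both sides at F = (21.600, -23.600). That places the tangent points at M = (29.800, -23.600) on TM and Q = (21.600, -31.800) on QH. Then |VM| = |M − V| = 38.013.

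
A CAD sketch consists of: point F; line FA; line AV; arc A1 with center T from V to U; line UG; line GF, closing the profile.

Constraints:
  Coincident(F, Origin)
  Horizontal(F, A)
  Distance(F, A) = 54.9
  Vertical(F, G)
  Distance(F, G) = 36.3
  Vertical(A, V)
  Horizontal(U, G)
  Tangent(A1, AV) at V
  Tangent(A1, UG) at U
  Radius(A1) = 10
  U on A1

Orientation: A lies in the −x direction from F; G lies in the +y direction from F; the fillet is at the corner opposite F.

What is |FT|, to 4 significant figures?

52.04

F and G share the same x with |FG| = 36.3 and G on the +y side, so G = (0.000, 36.30). The virtual corner opposite F is at (-54.90, 36.30). The tangent condition forces TV to be normal to AV and since A1 is tangent to UG there, TU ⟂ UG, with radius 10.0, so the center T sits 10.0 in from both sides at T = (-44.90, 26.30). Then |FT| = |T − F| = 52.04.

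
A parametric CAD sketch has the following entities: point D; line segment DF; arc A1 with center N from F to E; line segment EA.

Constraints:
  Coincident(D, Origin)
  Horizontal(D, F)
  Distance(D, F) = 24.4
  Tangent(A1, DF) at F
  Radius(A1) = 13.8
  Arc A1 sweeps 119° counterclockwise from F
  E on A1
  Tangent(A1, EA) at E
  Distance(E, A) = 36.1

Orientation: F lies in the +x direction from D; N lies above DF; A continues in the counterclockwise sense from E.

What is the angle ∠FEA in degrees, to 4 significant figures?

120.5°

D is at the origin; DF is horizontal with |DF| = 24.4 and F on the +x side, so F = (24.40, 0.000). Tangency of A1 to DF means the radius NF is perpendicular to DF, so N = F + (0, 13.8) = (24.40, 13.80). On A1, F sits at bearing -90° from N; a 119° counterclockwise sweep puts E at bearing 29°, so E = N + 13.8·(cos 29°, sin 29°) = (36.47, 20.49). Tangency of A1 to EA means the radius NE is perpendicular to EA, so EA runs along (−sin 29°, cos 29°); with |EA| = 36.1, A = (18.97, 52.06). Then cos ∠FEA = EF·EA / (|EF||EA|), giving 120.5°.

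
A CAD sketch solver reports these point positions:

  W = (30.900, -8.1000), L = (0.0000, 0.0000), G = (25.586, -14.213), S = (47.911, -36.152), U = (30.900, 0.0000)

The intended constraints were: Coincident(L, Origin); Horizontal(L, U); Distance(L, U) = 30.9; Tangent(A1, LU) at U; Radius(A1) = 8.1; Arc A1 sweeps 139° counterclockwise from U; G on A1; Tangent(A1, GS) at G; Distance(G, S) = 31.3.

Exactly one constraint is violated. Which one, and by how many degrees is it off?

Tangent(A1, GS) at G — off by 3.50°.

L = (0.00, 0.00) ✓; L.y = 0.00, U.y = 0.00 ✓; |LU| = 30.90 ✓; ∠(WU, UL) = 90.00° ✓; |WU| = 8.100 ✓; bearing(W→G) − bearing(W→U) = 139.0° ✓; |WG| = 8.100 ✓; ∠(WG, GS) = 93.50° ✗; |GS| = 31.30 ✓.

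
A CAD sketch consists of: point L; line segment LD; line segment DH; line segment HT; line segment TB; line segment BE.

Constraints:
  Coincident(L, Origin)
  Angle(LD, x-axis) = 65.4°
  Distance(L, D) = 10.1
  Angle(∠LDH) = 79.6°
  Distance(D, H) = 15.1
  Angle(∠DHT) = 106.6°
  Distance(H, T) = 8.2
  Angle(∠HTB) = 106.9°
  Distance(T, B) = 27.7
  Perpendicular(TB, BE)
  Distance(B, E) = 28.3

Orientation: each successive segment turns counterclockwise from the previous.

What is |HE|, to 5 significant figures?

36.379

L is at the origin; LD runs at 65.4° with length 10.1, so D = (4.2044, 9.1833). ∠LDH = 79.6° gives DH at 165.80° from the x-axis; with |DH| = 15.1, H = (-10.434, 12.887). ∠DHT = 106.6° gives HT at -120.80° from the x-axis; with |HT| = 8.2, T = (-14.633, 5.8440). ∠HTB = 106.9° gives TB at -47.700° from the x-axis; with |TB| = 27.7, B = (4.0095, -14.644). TB is perpendicular to BE, so BE runs at 42.300°; with |BE| = 28.3, E = (24.941, 4.4024). Then |HE| = |E − H| = 36.379.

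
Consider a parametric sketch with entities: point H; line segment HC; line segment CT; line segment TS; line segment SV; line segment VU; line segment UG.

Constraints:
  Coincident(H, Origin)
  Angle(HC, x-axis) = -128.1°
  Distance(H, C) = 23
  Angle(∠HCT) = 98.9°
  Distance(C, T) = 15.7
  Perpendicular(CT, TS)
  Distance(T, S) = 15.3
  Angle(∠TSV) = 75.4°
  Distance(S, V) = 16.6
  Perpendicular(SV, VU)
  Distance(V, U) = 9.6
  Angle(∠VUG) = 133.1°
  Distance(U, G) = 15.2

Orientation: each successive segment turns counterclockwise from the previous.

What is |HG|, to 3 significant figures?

33.9

The perpendicularity gives VU at right angles to SV, so VU runs at -122°; with |VU| = 9.6, U = (-11.5, -18.4). ∠VUG = 133.1° gives UG at -75.5° from the x-axis; with |UG| = 15.2, G = (-7.65, -33.1). Then |HG| = |G − H| = 33.9.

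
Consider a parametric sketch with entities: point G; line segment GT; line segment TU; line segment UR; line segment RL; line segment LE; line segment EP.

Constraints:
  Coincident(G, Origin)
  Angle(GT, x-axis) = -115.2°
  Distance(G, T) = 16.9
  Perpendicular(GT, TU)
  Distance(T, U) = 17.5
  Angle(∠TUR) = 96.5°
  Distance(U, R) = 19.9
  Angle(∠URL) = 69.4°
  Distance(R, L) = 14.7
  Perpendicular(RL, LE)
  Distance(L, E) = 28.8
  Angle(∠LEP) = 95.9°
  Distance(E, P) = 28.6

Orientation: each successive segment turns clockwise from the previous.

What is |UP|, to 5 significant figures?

24.546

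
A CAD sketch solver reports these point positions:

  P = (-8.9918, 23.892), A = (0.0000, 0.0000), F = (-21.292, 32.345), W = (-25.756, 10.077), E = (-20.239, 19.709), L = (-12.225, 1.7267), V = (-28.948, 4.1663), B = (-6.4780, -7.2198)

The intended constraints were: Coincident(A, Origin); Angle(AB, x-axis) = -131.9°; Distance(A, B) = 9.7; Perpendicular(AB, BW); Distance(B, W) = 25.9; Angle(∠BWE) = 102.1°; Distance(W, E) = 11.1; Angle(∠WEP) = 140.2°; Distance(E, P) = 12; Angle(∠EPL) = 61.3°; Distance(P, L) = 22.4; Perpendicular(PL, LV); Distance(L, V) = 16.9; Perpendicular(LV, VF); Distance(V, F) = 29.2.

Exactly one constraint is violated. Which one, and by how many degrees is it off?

Perpendicular(LV, VF) — off by 6.90°.

A = (0.00, 0.00) ✓; AB at -131.9° ✓; |AB| = 9.700 ✓; ∠(AB, BW) = 90.00° ✓; |BW| = 25.90 ✓; ∠BWE = 102.1° ✓; |WE| = 11.10 ✓; ∠WEP = 140.2° ✓; |EP| = 12.00 ✓; ∠EPL = 61.30° ✓; |PL| = 22.40 ✓; ∠(PL, LV) = 90.00° ✓; |LV| = 16.90 ✓; ∠(LV, VF) = 96.90° ✗; |VF| = 29.20 ✓.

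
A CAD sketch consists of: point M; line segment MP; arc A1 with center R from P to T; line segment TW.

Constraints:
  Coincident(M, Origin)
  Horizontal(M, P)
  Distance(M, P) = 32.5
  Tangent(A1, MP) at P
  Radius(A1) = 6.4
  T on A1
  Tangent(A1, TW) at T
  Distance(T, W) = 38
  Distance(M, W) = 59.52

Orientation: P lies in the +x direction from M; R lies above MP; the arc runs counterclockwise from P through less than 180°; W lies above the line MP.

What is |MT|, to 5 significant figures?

39.396

M is at the origin; M and P share the same y with |MP| = 32.5 and P on the +x side, so P = (32.500, 0.0000). A1 meets MP tangentially, so RP is at right angles to MP, so R = P + (0, 6.4) = (32.500, 6.4000). Since RT ⟂ TW (tangency), |RW| = √(6.4² + 38.0²) = 38.535 regardless of where T sits on A1. So W lies on both circle(M, 59.52) and circle(R, 38.535); the above-MP intersection is W = (39.826, 44.232). T is the foot of the tangent from W: T = (38.898, 6.2437).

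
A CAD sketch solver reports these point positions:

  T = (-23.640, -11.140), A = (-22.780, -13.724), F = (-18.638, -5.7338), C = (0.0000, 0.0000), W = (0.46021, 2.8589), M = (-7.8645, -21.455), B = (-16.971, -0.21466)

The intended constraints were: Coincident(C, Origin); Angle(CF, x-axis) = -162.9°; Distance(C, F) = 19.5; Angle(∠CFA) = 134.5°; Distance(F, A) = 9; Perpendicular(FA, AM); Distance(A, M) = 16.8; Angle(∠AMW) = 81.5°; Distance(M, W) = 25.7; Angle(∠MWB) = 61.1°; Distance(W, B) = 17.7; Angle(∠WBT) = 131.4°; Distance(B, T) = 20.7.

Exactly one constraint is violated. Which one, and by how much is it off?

Distance(B, T) = 20.7 — off by 7.90.

C = (0.00, 0.00) ✓; CF at -162.9° ✓; |CF| = 19.50 ✓; ∠CFA = 134.5° ✓; |FA| = 9.000 ✓; ∠(FA, AM) = 90.00° ✓; |AM| = 16.80 ✓; ∠AMW = 81.50° ✓; |MW| = 25.70 ✓; ∠MWB = 61.10° ✓; |WB| = 17.70 ✓; ∠WBT = 131.4° ✓; |BT| = 12.80 ✗.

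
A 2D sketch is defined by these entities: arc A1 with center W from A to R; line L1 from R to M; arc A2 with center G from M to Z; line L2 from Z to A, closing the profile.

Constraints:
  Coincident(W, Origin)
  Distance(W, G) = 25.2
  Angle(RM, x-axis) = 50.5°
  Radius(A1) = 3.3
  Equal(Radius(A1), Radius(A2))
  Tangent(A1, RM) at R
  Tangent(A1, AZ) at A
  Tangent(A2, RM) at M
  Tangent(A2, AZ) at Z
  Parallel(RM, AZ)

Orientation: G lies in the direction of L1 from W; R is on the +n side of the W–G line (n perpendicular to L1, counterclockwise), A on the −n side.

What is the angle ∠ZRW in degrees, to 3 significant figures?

75.3°

The slot axis is L1's direction at 50.5°, so u = (cos 50.5°, sin 50.5°) = (0.636, 0.772) and n = (−sin 50.5°, cos 50.5°) = (-0.772, 0.636). W is at the origin and G lies 25.2 along u from W, so G = 25.2·u = (16.0, 19.4). Tangency of A1 to both parallel lines with radius 3.3 puts R and A at W ± 3.3·n: R = (-2.55, 2.10), A = (2.55, -2.10). Equal radii place M and Z the same way about G: M = G + 3.3·n = (13.5, 21.5), Z = G − 3.3·n = (18.6, 17.3). Then cos ∠ZRW = RZ·RW / (|RZ||RW|), giving 75.3°.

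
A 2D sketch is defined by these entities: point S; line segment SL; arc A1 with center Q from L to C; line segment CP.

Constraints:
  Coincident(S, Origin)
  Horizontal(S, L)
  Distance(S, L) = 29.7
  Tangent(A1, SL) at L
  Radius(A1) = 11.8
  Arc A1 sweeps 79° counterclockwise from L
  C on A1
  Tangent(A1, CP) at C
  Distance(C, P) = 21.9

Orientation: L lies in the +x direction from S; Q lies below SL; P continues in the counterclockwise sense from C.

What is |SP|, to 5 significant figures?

34.031

S is at the origin; S and L share the same y with |SL| = 29.7 and L on the +x side, so L = (29.700, 0.0000). Tangency of A1 to SL means the radius QL is perpendicular to SL, so Q = L + (0, -11.8) = (29.700, -11.800). On A1, L sits at bearing 90° from Q; a 79° counterclockwise sweep puts C at bearing 169°, so C = Q + 11.8·(cos 169°, sin 169°) = (18.117, -9.5485). The tangent condition forces QC to be normal to CP, so CP runs along (−sin 169°, cos 169°); with |CP| = 21.9, P = (13.938, -31.046). Then |SP| = |P − S| = 34.031.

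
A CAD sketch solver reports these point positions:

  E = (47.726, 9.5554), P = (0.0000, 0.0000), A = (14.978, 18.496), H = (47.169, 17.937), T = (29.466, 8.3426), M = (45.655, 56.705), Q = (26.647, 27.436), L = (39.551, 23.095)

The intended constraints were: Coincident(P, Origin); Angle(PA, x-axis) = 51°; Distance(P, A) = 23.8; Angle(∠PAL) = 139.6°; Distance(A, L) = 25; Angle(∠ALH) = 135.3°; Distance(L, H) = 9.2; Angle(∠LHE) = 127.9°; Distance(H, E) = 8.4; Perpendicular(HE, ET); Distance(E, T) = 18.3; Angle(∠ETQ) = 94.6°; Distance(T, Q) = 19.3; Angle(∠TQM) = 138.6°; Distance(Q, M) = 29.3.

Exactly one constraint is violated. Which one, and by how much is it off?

Distance(Q, M) = 29.3 — off by 5.60.

P = (0.00, 0.00) ✓; PA at 51.00° ✓; |PA| = 23.80 ✓; ∠PAL = 139.6° ✓; |AL| = 25.00 ✓; ∠ALH = 135.3° ✓; |LH| = 9.200 ✓; ∠LHE = 127.9° ✓; |HE| = 8.400 ✓; ∠(HE, ET) = 90.00° ✓; |ET| = 18.30 ✓; ∠ETQ = 94.60° ✓; |TQ| = 19.30 ✓; ∠TQM = 138.6° ✓; |QM| = 34.90 ✗.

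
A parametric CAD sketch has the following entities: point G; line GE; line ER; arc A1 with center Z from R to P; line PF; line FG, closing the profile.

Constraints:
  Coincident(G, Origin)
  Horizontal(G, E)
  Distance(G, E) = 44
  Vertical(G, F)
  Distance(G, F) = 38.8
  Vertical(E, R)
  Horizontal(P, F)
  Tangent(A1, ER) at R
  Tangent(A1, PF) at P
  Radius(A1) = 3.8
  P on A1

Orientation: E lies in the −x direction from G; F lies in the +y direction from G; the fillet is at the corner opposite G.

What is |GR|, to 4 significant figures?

56.22

G is at the origin; G and E share the same y with |GE| = 44.0 and E on the −x side, so E = (-44.00, 0.000). GF is vertical with |GF| = 38.8 and F on the +y side, so F = (0.000, 38.80). The virtual corner opposite G is at (-44.00, 38.80). A1 meets ER tangentially, so ZR is at right angles to ER and tangency of A1 to PF means the radius ZP is perpendicular to PF, with radius 3.8, so the center Z sits 3.8 in from both sides at Z = (-40.20, 35.00). That places the tangent points at R = (-44.00, 35.00) on ER and P = (-40.20, 38.80) on PF. Then |GR| = |R − G| = 56.22.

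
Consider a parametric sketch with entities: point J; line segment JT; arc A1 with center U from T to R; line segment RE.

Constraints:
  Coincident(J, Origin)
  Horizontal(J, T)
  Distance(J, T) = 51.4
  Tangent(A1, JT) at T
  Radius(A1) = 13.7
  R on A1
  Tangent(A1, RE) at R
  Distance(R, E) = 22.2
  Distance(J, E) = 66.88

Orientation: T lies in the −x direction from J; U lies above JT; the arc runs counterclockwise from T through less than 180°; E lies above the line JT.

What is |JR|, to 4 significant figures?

46.04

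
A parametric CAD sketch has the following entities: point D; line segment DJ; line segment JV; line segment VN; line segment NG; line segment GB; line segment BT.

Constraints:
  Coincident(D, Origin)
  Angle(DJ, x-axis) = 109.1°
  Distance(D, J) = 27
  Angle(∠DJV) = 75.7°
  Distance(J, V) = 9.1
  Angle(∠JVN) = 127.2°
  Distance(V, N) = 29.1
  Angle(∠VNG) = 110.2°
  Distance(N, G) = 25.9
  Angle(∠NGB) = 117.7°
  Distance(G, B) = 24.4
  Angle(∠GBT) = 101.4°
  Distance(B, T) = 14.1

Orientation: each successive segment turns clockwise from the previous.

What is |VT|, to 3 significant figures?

36.5

D is at the origin; DJ runs at 109.1° with length 27.0, so J = (-8.83, 25.5). ∠DJV = 75.7° gives JV at 4.80° from the x-axis; with |JV| = 9.1, V = (0.233, 26.3). ∠JVN = 127.2° gives VN at -48.0° from the x-axis; with |VN| = 29.1, N = (19.7, 4.65). ∠VNG = 110.2° gives NG at -118° from the x-axis; with |NG| = 25.9, G = (7.63, -18.3). ∠NGB = 117.7° gives GB at 180° from the x-axis; with |GB| = 24.4, B = (-16.8, -18.2). ∠GBT = 101.4° gives BT at 101° from the x-axis; with |BT| = 14.1, T = (-19.5, -4.39). Then |VT| = |T − V| = 36.5.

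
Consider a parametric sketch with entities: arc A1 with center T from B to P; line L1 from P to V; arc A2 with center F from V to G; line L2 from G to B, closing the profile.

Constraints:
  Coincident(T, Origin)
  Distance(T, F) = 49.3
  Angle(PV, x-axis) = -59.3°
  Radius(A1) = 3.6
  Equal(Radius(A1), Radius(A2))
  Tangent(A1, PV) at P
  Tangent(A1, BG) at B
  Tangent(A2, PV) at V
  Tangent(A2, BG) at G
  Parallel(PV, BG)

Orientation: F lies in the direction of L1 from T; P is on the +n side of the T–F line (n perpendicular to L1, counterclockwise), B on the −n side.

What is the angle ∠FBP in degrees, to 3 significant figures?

85.8°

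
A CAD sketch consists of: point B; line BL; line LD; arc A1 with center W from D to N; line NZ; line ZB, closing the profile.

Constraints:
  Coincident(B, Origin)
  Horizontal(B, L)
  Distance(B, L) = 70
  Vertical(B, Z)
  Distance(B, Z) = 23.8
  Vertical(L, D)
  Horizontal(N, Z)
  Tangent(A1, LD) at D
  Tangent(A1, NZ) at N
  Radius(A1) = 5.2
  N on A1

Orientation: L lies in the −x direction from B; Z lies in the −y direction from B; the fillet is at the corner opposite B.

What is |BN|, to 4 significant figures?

69.03

B is at the origin; B and L share the same y with |BL| = 70.0 and L on the −x side, so L = (-70.00, 0.000). B and Z share the same x with |BZ| = 23.8 and Z on the −y side, so Z = (0.000, -23.80). The virtual corner opposite B is at (-70.00, -23.80). A1 meets LD tangentially, so WD is at right angles to LD and A1 meets NZ tangentially, so WN is at right angles to NZ, with radius 5.2, so the center W sits 5.2 in from both sides at W = (-64.80, -18.60). That places the tangent points at D = (-70.00, -18.60) on LD and N = (-64.80, -23.80) on NZ. Then |BN| = |N − B| = 69.03.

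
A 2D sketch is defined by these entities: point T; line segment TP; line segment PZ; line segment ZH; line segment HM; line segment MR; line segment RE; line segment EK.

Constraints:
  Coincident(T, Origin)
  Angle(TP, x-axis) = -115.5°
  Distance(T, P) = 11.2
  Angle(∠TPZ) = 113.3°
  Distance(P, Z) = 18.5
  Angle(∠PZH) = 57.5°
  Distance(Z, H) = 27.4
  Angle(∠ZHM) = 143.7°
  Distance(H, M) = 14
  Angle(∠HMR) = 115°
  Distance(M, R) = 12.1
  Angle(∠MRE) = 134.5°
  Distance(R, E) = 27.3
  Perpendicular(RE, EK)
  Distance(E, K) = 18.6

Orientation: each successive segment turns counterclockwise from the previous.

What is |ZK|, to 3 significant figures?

19.8

T is at the origin; TP runs at -115.5° with length 11.2, so P = (-4.82, -10.1). ∠TPZ = 113.3° gives PZ at -48.8° from the x-axis; with |PZ| = 18.5, Z = (7.36, -24.0). ∠PZH = 57.5° gives ZH at 73.7° from the x-axis; with |ZH| = 27.4, H = (15.1, 2.27). ∠ZHM = 143.7° gives HM at 110° from the x-axis; with |HM| = 14.0, M = (10.3, 15.4). ∠HMR = 115.0° gives MR at 175° from the x-axis; with |MR| = 12.1, R = (-1.79, 16.5). ∠MRE = 134.5° gives RE at -140° from the x-axis; with |RE| = 27.3, E = (-22.5, -1.25). The perpendicularity gives EK at right angles to RE, so EK runs at -49.5°; with |EK| = 18.6, K = (-10.5, -15.4). Then |ZK| = |K − Z| = 19.8.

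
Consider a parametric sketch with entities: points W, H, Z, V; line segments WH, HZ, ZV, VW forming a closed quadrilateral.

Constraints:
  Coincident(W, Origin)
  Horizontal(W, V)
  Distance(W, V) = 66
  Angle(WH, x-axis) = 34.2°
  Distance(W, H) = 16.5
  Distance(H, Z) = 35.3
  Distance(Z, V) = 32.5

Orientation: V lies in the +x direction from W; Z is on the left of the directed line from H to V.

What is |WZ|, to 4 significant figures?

51.70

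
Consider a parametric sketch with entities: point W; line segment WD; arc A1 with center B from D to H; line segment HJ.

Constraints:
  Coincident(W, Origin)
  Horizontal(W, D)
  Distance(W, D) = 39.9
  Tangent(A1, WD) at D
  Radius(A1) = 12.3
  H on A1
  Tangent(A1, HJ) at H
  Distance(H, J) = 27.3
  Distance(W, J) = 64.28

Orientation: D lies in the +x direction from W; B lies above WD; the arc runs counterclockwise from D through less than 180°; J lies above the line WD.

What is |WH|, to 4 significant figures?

53.83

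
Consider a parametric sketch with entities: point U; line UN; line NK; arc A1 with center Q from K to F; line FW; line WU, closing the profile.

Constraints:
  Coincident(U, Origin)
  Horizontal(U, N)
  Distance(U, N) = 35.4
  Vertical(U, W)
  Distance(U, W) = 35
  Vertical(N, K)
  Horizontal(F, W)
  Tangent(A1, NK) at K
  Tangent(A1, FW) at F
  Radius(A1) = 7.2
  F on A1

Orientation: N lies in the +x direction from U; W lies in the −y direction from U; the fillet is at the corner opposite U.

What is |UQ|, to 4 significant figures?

39.60

UW is vertical with |UW| = 35.0 and W on the −y side, so W = (0.000, -35.00). The virtual corner opposite U is at (35.40, -35.00). Since A1 is tangent to NK there, QK ⟂ NK and the tangent condition forces QF to be normal to FW, with radius 7.2, so the center Q sits 7.2 in from both sides at Q = (28.20, -27.80). Then |UQ| = |Q − U| = 39.60.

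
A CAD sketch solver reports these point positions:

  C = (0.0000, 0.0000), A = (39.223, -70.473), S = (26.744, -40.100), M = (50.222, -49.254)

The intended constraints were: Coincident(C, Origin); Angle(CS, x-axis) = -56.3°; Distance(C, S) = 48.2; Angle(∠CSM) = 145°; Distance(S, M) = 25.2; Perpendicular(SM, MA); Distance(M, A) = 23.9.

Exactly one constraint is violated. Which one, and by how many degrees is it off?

Perpendicular(SM, MA) — off by 6.10°.

C = (0.00, 0.00) ✓; CS at -56.30° ✓; |CS| = 48.20 ✓; ∠CSM = 145.0° ✓; |SM| = 25.20 ✓; ∠(SM, MA) = 96.10° ✗; |MA| = 23.90 ✓.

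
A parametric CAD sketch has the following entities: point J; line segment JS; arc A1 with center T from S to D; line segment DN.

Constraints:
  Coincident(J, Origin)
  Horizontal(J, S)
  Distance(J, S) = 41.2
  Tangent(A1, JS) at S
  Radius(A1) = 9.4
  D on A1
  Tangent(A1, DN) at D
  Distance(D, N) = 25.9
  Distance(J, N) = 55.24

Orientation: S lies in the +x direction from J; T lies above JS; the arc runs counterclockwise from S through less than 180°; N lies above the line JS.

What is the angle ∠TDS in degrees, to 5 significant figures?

34.881°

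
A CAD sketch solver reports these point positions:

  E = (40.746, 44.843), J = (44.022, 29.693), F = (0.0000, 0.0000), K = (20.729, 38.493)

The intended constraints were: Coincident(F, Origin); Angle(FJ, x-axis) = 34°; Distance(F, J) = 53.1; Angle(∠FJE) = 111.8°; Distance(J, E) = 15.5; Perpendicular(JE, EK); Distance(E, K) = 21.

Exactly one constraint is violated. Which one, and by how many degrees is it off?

Perpendicular(JE, EK) — off by 5.40°.

F = (0.00, 0.00) ✓; FJ at 34.00° ✓; |FJ| = 53.10 ✓; ∠FJE = 111.8° ✓; |JE| = 15.50 ✓; ∠(JE, EK) = 95.40° ✗; |EK| = 21.00 ✓.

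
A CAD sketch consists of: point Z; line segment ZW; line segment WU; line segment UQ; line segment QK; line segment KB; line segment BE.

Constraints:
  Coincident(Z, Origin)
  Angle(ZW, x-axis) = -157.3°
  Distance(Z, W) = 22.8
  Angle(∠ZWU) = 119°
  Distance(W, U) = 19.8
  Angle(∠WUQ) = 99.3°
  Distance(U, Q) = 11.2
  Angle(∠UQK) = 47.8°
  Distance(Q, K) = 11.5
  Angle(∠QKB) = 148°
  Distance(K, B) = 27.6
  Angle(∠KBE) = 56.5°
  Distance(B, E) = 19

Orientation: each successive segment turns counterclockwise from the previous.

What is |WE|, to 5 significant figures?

25.803

Z is at the origin; ZW runs at -157.3° with length 22.8, so W = (-21.034, -8.7987). ∠ZWU = 119.0° gives WU at -96.300° from the x-axis; with |WU| = 19.8, U = (-23.207, -28.479). ∠WUQ = 99.3° gives UQ at -15.600° from the x-axis; with |UQ| = 11.2, Q = (-12.419, -31.491). ∠UQK = 47.8° gives QK at 116.60° from the x-axis; with |QK| = 11.5, K = (-17.568, -21.208). ∠QKB = 148.0° gives KB at 148.60° from the x-axis; with |KB| = 27.6, B = (-41.126, -6.8283). ∠KBE = 56.5° gives BE at -87.900° from the x-axis; with |BE| = 19.0, E = (-40.430, -25.816). Then |WE| = |E − W| = 25.803.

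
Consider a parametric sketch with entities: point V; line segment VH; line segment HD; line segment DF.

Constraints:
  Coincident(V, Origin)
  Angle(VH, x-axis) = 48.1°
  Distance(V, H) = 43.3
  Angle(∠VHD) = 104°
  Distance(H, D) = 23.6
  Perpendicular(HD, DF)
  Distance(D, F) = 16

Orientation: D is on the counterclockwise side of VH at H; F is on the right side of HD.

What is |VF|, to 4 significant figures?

67.28

V is at the origin; VH runs at 48.1° with length 43.3, so H = 43.3·(cos 48.1°, sin 48.1°) = (28.92, 32.23). ∠VHD = 104.0°, so HD runs at 48.1° + (180° − 104.0°) = 124.1° from the x-axis; with |HD| = 23.6, D = H + 23.6·(cos 124.1°, sin 124.1°) = (15.69, 51.77). The perpendicularity gives DF at right angles to HD; with |DF| = 16.0 on the right of HD, F = D + 16.0·(0.8281, 0.5606) = (28.94, 60.74). Then |VF| = |F − V| = 67.28.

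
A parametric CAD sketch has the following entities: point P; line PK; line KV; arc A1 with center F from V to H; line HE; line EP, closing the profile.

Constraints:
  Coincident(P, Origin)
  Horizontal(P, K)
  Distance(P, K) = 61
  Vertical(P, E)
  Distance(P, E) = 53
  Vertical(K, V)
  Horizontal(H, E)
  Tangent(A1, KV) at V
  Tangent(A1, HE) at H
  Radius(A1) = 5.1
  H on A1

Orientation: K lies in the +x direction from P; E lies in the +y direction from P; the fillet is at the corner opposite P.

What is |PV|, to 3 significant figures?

77.6

The virtual corner opposite P is at (61.0, 53.0). A1 meets KV tangentially, so FV is at right angles to KV and since A1 is tangent to HE there, FH ⟂ HE, with radius 5.1, so the center F sits 5.1 in from both sides at F = (55.9, 47.9). That places the tangent points at V = (61.0, 47.9) on KV and H = (55.9, 53.0) on HE. Then |PV| = |V − P| = 77.6.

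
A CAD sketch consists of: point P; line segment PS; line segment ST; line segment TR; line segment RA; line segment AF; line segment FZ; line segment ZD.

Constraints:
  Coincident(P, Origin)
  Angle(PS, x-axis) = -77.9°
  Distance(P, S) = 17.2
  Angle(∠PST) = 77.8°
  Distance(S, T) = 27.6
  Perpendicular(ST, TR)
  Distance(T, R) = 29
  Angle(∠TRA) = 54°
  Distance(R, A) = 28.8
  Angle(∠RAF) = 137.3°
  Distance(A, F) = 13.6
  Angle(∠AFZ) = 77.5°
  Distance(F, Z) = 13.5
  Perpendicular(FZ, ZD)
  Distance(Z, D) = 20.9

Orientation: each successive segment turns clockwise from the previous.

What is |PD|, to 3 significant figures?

11.5

P is at the origin; PS runs at -77.9° with length 17.2, so S = (3.61, -16.8). ∠PST = 77.8° gives ST at 180° from the x-axis; with |ST| = 27.6, T = (-24.0, -16.8). ST ⟂ TR, so TR runs at 89.9°; with |TR| = 29.0, R = (-23.9, 12.2). ∠TRA = 54.0° gives RA at -36.1° from the x-axis; with |RA| = 28.8, A = (-0.674, -4.74). ∠RAF = 137.3° gives AF at -78.8° from the x-axis; with |AF| = 13.6, F = (1.97, -18.1). ∠AFZ = 77.5° gives FZ at 179° from the x-axis; with |FZ| = 13.5, Z = (-11.5, -17.8). FZ is perpendicular to ZD, so ZD runs at 88.7°; with |ZD| = 20.9, D = (-11.1, 3.12). Then |PD| = |D − P| = 11.5.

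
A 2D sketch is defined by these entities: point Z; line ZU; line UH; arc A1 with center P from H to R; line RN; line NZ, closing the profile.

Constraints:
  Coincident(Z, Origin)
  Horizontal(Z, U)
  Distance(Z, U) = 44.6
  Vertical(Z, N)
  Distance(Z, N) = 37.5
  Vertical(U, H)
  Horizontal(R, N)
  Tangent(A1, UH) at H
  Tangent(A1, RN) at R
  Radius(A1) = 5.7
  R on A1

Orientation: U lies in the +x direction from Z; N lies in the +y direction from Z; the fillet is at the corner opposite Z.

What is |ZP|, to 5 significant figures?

50.244

Z is at the origin; ZU is horizontal with |ZU| = 44.6 and U on the +x side, so U = (44.600, 0.0000). Z and N share the same x with |ZN| = 37.5 and N on the +y side, so N = (0.0000, 37.500). The virtual corner opposite Z is at (44.600, 37.500). Tangency of A1 to UH means the radius PH is perpendicular to UH and tangency of A1 to RN means the radius PR is perpendicular to RN, with radius 5.7, so the center P sits 5.7 in from both sides at P = (38.900, 31.800). Then |ZP| = |P − Z| = 50.244.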